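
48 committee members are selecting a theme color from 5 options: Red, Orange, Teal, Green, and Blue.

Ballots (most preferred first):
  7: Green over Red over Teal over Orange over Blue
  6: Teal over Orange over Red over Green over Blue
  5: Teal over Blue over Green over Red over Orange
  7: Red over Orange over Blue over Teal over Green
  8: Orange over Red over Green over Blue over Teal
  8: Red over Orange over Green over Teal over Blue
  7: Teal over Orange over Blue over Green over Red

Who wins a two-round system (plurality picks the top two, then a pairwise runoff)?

Round 1 first-place votes: Red 15, Orange 8, Teal 18, Green 7, Blue 0. Teal and Red advance.
Runoff: Teal is ranked above Red on 18 ballots, Red above Teal on 30.

Red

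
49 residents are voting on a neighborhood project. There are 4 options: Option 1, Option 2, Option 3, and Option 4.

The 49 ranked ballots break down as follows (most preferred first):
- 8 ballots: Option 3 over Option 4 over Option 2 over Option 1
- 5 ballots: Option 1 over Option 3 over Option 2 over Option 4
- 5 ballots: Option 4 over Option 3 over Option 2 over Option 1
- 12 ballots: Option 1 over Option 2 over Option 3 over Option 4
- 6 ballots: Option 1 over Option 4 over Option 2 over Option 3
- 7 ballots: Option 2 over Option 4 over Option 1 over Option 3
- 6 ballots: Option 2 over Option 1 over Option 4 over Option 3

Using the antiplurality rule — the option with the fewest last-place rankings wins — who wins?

Option 2

Last-place votes: Option 1 13, Option 2 0, Option 3 19, Option 4 17.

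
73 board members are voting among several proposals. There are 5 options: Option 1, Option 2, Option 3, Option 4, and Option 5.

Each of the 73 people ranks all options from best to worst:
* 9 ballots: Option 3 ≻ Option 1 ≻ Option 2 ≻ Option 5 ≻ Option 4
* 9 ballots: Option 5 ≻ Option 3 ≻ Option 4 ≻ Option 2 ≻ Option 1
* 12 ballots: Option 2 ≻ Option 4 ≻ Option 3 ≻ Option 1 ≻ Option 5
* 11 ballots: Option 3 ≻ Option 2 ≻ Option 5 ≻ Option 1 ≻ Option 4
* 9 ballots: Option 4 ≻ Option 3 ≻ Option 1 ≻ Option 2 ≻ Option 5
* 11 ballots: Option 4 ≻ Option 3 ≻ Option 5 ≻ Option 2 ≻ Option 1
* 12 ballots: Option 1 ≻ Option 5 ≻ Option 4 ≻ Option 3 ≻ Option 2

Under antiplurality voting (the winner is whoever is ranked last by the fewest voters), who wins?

Option 3

Last-place votes: Option 1 20, Option 2 12, Option 3 0, Option 4 20, Option 5 21.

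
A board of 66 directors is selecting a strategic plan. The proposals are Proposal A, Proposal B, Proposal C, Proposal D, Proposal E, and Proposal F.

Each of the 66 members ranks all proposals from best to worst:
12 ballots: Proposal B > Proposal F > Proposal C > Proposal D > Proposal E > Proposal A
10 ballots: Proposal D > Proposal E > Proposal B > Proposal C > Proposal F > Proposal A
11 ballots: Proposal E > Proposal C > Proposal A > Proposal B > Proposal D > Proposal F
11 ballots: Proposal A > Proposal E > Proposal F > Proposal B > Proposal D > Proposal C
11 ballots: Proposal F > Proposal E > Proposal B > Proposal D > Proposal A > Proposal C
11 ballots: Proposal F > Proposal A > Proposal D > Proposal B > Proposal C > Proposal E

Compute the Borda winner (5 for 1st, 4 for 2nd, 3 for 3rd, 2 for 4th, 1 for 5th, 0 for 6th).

Proposal F

Proposal A: 12×0 + 10×0 + 11×3 + 11×5 + 11×1 + 11×4 = 143
Proposal B: 12×5 + 10×3 + 11×2 + 11×2 + 11×3 + 11×2 = 189
Proposal C: 12×3 + 10×2 + 11×4 + 11×0 + 11×0 + 11×1 = 111
Proposal D: 12×2 + 10×5 + 11×1 + 11×1 + 11×2 + 11×3 = 151
Proposal E: 12×1 + 10×4 + 11×5 + 11×4 + 11×4 + 11×0 = 195
Proposal F: 12×4 + 10×1 + 11×0 + 11×3 + 11×5 + 11×5 = 201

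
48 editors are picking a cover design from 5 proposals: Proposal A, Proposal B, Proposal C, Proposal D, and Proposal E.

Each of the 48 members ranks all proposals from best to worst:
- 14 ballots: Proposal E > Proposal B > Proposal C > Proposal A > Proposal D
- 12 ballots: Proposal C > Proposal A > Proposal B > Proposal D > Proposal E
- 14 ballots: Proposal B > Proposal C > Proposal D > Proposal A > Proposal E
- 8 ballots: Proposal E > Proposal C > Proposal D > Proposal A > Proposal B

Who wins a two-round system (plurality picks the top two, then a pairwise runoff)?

Round 1 first-place votes: Proposal A 0, Proposal B 14, Proposal C 12, Proposal D 0, Proposal E 22. Proposal E and Proposal B advance.
Runoff: Proposal E is ranked above Proposal B on 22 ballots, Proposal B above Proposal E on 26.

Proposal B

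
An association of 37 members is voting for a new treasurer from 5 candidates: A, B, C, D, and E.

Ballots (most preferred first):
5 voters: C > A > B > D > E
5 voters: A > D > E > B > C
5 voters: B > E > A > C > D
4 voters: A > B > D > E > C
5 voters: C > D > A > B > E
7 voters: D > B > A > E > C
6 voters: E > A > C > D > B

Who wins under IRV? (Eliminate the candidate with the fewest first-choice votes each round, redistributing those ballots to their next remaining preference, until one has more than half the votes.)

Round 1: A 9, B 5, C 10, D 7, E 6. B eliminated.
Round 2: A 9, C 10, D 7, E 11. D eliminated.
Round 3: A 16, C 10, E 11. C eliminated.
Round 4: A 26, E 11. A has a majority (≥19).

A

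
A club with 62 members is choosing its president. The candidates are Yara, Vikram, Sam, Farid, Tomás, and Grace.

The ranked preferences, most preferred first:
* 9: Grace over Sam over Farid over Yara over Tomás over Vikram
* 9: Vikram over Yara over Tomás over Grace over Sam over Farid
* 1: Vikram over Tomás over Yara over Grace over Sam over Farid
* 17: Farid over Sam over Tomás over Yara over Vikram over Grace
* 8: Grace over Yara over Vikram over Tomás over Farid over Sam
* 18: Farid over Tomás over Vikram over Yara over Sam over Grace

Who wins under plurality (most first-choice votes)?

First-place votes: Yara 0, Vikram 10, Sam 0, Farid 35, Tomás 0, Grace 17.

Farid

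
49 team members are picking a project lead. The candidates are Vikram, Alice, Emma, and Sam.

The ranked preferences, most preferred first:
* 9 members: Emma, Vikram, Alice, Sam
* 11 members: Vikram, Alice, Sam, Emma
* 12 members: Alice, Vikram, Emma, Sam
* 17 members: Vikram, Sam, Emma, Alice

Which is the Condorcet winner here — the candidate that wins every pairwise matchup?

Vikram vs Alice: 37–12
Vikram vs Emma: 40–9
Vikram vs Sam: 49–0
Vikram beats every other candidate.

Vikram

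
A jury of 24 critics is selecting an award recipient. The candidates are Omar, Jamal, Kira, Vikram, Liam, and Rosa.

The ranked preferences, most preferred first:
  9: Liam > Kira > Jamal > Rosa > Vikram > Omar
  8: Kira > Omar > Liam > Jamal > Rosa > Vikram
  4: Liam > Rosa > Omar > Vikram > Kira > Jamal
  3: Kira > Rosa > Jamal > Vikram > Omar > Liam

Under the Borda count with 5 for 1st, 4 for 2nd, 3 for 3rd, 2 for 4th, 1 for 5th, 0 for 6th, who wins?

Omar: 9×0 + 8×4 + 4×3 + 3×1 = 47
Jamal: 9×3 + 8×2 + 4×0 + 3×3 = 52
Kira: 9×4 + 8×5 + 4×1 + 3×5 = 95
Vikram: 9×1 + 8×0 + 4×2 + 3×2 = 23
Liam: 9×5 + 8×3 + 4×5 + 3×0 = 89
Rosa: 9×2 + 8×1 + 4×4 + 3×4 = 54

Kira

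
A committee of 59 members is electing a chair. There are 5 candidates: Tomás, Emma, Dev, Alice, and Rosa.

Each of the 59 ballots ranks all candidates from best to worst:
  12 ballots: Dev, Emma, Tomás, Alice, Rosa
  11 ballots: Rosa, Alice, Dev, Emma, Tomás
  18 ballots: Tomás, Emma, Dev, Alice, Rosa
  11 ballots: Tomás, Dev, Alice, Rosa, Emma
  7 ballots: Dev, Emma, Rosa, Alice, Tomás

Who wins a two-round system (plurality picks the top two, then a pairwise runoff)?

Dev

Round 1 first-place votes: Tomás 29, Emma 0, Dev 19, Alice 0, Rosa 11. Tomás and Dev advance.
Runoff: Tomás is ranked above Dev on 29 ballots, Dev above Tomás on 30.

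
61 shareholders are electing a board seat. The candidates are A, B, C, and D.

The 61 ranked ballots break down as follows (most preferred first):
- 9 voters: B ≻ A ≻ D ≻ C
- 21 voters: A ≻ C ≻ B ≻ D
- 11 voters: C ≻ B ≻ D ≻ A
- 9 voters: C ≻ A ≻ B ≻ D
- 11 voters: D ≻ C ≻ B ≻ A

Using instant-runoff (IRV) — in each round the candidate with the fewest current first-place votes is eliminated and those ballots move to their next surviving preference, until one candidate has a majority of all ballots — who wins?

C

Round 1: A 21, B 9, C 20, D 11. B eliminated.
Round 2: A 30, C 20, D 11. D eliminated.
Round 3: A 30, C 31. C has a majority (≥31).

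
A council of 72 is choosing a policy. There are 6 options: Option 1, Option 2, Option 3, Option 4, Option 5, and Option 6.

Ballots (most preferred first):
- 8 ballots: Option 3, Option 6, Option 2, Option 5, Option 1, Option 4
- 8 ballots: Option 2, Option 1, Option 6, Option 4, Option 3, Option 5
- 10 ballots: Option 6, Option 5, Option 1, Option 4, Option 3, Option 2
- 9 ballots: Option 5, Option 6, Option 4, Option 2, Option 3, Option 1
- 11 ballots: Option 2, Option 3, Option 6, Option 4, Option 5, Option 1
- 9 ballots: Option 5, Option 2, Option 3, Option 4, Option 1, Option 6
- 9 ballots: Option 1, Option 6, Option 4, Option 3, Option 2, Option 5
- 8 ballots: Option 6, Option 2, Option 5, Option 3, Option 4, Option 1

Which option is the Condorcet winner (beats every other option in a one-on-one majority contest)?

Option 6 vs Option 1: 46–26
Option 6 vs Option 2: 44–28
Option 6 vs Option 3: 44–28
Option 6 vs Option 4: 63–9
Option 6 vs Option 5: 54–18
Option 6 beats every other option.

Option 6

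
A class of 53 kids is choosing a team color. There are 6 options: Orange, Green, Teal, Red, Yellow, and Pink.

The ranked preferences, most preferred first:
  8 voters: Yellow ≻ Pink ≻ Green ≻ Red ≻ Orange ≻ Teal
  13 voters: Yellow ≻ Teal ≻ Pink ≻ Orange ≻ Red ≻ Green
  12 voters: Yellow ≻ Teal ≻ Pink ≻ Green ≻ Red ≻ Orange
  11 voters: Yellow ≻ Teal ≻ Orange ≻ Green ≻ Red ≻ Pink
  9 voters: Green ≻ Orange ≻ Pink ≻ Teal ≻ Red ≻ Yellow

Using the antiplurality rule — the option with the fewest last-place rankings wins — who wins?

Red

Last-place votes: Orange 12, Green 13, Teal 8, Red 0, Yellow 9, Pink 11.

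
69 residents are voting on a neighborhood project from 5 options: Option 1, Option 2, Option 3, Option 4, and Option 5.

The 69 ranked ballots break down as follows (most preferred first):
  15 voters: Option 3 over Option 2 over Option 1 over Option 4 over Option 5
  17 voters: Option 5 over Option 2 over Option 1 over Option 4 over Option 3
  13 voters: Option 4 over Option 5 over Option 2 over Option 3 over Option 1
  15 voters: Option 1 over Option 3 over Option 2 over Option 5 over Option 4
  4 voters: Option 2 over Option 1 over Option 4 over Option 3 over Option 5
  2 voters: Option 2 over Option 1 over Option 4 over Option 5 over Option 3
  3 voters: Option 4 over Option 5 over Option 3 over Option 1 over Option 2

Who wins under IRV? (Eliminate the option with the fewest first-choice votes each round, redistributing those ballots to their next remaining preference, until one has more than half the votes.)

Round 1: Option 1 15, Option 2 6, Option 3 15, Option 4 16, Option 5 17. Option 2 eliminated.
Round 2: Option 1 21, Option 3 15, Option 4 16, Option 5 17. Option 3 eliminated.
Round 3: Option 1 36, Option 4 16, Option 5 17. Option 1 has a majority (≥35).

Option 1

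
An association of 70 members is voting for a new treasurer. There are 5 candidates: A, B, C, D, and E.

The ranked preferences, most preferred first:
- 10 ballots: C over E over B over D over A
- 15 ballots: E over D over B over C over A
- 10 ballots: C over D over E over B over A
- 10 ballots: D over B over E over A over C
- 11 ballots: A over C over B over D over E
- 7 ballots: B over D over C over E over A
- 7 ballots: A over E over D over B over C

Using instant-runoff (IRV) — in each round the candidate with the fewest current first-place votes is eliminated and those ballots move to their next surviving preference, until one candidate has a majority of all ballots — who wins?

Round 1: A 18, B 7, C 20, D 10, E 15. B eliminated.
Round 2: A 18, C 20, D 17, E 15. E eliminated.
Round 3: A 18, C 20, D 32. A eliminated.
Round 4: C 31, D 39. D has a majority (≥36).

D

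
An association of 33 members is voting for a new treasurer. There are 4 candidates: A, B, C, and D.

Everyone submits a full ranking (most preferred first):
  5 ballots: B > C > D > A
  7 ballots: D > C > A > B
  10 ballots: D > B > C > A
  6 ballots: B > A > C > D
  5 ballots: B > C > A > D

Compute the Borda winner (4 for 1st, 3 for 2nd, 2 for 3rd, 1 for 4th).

B

A: 5×1 + 7×2 + 10×1 + 6×3 + 5×2 = 57
B: 5×4 + 7×1 + 10×3 + 6×4 + 5×4 = 101
C: 5×3 + 7×3 + 10×2 + 6×2 + 5×3 = 83
D: 5×2 + 7×4 + 10×4 + 6×1 + 5×1 = 89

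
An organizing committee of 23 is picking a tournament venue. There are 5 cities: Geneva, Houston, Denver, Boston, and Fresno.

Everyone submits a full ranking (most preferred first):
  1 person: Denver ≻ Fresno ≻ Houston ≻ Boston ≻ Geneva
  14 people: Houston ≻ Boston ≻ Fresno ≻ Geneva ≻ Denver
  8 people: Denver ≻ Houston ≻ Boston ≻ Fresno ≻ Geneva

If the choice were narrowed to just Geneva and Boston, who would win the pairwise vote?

Geneva is ranked above Boston on 0 ballots; Boston above Geneva on 23.

Boston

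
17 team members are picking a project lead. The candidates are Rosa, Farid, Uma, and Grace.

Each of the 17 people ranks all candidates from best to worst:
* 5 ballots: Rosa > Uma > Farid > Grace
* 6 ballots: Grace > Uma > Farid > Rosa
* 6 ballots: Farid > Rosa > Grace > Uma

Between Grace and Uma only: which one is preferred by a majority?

Grace

Grace is ranked above Uma on 12 ballots; Uma above Grace on 5.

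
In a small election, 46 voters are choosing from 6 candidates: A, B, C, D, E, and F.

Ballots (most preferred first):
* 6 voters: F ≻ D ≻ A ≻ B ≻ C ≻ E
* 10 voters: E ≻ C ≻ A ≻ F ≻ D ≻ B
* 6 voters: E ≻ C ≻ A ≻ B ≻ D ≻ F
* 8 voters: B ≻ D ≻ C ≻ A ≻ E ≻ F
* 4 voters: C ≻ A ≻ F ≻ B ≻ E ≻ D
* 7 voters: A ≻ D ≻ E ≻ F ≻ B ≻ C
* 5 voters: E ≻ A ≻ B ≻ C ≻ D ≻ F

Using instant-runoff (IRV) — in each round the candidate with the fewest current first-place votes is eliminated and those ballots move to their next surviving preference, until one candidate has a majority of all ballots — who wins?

Round 1: A 7, B 8, C 4, D 0, E 21, F 6. D eliminated.
Round 2: A 7, B 8, C 4, E 21, F 6. C eliminated.
Round 3: A 11, B 8, E 21, F 6. F eliminated.
Round 4: A 17, B 8, E 21. B eliminated.
Round 5: A 25, E 21. A has a majority (≥24).

A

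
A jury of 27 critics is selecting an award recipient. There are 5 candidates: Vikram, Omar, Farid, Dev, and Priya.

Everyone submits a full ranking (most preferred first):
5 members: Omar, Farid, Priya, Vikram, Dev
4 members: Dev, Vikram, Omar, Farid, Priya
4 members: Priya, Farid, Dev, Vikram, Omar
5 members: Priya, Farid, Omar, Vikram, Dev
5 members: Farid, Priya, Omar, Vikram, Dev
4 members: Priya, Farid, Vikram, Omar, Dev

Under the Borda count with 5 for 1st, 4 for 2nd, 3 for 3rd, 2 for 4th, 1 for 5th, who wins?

Vikram: 5×2 + 4×4 + 4×2 + 5×2 + 5×2 + 4×3 = 66
Omar: 5×5 + 4×3 + 4×1 + 5×3 + 5×3 + 4×2 = 79
Farid: 5×4 + 4×2 + 4×4 + 5×4 + 5×5 + 4×4 = 105
Dev: 5×1 + 4×5 + 4×3 + 5×1 + 5×1 + 4×1 = 51
Priya: 5×3 + 4×1 + 4×5 + 5×5 + 5×4 + 4×5 = 104

Farid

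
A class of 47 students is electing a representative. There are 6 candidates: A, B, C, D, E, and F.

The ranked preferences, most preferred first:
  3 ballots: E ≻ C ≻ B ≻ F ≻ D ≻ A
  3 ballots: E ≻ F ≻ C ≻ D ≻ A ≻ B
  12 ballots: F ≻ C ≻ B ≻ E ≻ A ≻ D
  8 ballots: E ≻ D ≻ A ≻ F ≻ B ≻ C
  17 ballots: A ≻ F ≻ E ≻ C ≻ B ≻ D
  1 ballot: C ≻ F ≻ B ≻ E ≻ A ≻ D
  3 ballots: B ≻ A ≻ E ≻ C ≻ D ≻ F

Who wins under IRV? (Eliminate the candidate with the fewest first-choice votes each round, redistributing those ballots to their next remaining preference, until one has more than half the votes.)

E

Round 1: A 17, B 3, C 1, D 0, E 14, F 12. D eliminated.
Round 2: A 17, B 3, C 1, E 14, F 12. C eliminated.
Round 3: A 17, B 3, E 14, F 13. B eliminated.
Round 4: A 20, E 14, F 13. F eliminated.
Round 5: A 20, E 27. E has a majority (≥24).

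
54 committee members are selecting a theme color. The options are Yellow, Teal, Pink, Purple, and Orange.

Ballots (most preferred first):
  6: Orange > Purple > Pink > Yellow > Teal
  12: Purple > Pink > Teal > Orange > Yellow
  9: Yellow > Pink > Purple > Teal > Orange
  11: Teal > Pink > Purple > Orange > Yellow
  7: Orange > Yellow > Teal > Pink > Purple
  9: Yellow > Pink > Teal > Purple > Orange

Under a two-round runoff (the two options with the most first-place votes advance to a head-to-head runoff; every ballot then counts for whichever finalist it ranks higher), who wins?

Orange

Round 1 first-place votes: Yellow 18, Teal 11, Pink 0, Purple 12, Orange 13. Yellow and Orange advance.
Runoff: Yellow is ranked above Orange on 18 ballots, Orange above Yellow on 36.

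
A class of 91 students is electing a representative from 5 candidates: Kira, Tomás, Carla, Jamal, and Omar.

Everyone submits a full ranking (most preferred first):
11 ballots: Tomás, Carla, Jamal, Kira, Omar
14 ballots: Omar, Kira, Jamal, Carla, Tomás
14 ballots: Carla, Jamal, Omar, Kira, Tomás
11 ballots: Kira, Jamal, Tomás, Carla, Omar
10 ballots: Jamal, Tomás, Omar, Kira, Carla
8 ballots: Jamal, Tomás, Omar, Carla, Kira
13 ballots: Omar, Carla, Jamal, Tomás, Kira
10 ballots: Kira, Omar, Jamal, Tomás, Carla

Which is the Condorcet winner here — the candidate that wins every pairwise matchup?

Jamal vs Kira: 56–35
Jamal vs Tomás: 80–11
Jamal vs Carla: 53–38
Jamal vs Omar: 54–37
Jamal beats every other candidate.

Jamal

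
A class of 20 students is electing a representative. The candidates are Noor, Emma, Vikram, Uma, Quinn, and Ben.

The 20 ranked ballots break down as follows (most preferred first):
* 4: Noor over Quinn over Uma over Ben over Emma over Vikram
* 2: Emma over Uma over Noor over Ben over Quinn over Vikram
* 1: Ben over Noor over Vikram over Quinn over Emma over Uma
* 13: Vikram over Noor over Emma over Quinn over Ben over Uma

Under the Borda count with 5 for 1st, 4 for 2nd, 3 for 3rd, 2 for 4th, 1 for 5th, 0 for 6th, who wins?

Noor: 4×5 + 2×3 + 1×4 + 13×4 = 82
Emma: 4×1 + 2×5 + 1×1 + 13×3 = 54
Vikram: 4×0 + 2×0 + 1×3 + 13×5 = 68
Uma: 4×3 + 2×4 + 1×0 + 13×0 = 20
Quinn: 4×4 + 2×1 + 1×2 + 13×2 = 46
Ben: 4×2 + 2×2 + 1×5 + 13×1 = 30

Noor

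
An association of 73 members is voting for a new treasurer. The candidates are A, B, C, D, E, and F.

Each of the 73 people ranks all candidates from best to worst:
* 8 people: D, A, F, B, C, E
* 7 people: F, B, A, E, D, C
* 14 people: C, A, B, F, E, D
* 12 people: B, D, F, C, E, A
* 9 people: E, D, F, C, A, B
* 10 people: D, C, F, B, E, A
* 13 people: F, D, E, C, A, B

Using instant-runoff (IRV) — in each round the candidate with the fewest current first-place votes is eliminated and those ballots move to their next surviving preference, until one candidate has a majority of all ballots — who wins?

Round 1: A 0, B 12, C 14, D 18, E 9, F 20. A eliminated.
Round 2: B 12, C 14, D 18, E 9, F 20. E eliminated.
Round 3: B 12, C 14, D 27, F 20. B eliminated.
Round 4: C 14, D 39, F 20. D has a majority (≥37).

D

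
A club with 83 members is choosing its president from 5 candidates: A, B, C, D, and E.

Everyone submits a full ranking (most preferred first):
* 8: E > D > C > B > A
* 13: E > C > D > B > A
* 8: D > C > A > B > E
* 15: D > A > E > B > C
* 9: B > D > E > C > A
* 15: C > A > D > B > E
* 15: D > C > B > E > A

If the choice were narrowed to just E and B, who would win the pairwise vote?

B

E is ranked above B on 36 ballots; B above E on 47.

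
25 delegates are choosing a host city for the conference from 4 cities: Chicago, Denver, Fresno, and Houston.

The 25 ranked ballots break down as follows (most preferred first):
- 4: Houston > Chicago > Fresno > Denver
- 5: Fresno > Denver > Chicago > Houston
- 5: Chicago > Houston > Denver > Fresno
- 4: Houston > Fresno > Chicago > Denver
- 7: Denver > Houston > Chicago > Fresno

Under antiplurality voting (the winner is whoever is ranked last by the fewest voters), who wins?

Chicago

Last-place votes: Chicago 0, Denver 8, Fresno 12, Houston 5.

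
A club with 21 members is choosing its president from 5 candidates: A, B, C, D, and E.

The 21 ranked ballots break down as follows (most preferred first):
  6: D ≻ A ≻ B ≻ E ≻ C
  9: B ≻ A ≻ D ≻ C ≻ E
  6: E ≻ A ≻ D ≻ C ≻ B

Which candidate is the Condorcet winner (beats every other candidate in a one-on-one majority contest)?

A vs B: 12–9
A vs C: 21–0
A vs D: 15–6
A vs E: 15–6
A beats every other candidate.

A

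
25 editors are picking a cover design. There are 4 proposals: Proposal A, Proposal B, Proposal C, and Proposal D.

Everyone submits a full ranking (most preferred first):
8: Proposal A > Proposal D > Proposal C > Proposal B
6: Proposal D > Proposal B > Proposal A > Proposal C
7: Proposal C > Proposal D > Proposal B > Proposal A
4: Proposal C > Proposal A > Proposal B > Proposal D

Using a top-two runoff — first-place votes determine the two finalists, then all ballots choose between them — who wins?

Proposal A

Round 1 first-place votes: Proposal A 8, Proposal B 0, Proposal C 11, Proposal D 6. Proposal C and Proposal A advance.
Runoff: Proposal C is ranked above Proposal A on 11 ballots, Proposal A above Proposal C on 14.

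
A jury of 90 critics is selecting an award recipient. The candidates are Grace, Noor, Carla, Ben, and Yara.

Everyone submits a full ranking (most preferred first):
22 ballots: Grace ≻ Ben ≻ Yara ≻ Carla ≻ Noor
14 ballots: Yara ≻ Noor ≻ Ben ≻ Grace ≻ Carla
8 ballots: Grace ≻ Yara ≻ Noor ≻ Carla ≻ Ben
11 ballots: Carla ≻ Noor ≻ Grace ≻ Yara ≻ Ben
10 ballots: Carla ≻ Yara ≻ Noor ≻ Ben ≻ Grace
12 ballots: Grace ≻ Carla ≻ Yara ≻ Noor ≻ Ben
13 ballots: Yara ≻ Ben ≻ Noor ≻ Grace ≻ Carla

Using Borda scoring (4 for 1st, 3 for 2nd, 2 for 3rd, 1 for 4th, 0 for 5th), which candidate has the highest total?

Yara

Grace: 22×4 + 14×1 + 8×4 + 11×2 + 10×0 + 12×4 + 13×1 = 217
Noor: 22×0 + 14×3 + 8×2 + 11×3 + 10×2 + 12×1 + 13×2 = 149
Carla: 22×1 + 14×0 + 8×1 + 11×4 + 10×4 + 12×3 + 13×0 = 150
Ben: 22×3 + 14×2 + 8×0 + 11×0 + 10×1 + 12×0 + 13×3 = 143
Yara: 22×2 + 14×4 + 8×3 + 11×1 + 10×3 + 12×2 + 13×4 = 241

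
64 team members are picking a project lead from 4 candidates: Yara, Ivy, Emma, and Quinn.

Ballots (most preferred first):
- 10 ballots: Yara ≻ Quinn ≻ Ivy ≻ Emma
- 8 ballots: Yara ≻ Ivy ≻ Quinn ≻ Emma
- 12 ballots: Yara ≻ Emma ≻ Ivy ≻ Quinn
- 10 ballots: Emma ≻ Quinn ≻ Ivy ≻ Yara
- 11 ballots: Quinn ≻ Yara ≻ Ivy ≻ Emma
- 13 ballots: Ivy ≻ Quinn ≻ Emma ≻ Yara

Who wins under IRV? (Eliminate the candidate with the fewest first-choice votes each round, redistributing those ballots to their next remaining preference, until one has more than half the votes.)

Round 1: Yara 30, Ivy 13, Emma 10, Quinn 11. Emma eliminated.
Round 2: Yara 30, Ivy 13, Quinn 21. Ivy eliminated.
Round 3: Yara 30, Quinn 34. Quinn has a majority (≥33).

Quinn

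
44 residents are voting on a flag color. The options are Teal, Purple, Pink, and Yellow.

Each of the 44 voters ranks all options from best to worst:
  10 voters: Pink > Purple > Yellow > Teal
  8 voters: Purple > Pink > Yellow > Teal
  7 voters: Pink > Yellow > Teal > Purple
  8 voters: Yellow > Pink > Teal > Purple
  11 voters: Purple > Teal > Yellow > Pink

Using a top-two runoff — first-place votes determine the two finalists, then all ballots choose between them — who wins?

Pink

Round 1 first-place votes: Teal 0, Purple 19, Pink 17, Yellow 8. Purple and Pink advance.
Runoff: Purple is ranked above Pink on 19 ballots, Pink above Purple on 25.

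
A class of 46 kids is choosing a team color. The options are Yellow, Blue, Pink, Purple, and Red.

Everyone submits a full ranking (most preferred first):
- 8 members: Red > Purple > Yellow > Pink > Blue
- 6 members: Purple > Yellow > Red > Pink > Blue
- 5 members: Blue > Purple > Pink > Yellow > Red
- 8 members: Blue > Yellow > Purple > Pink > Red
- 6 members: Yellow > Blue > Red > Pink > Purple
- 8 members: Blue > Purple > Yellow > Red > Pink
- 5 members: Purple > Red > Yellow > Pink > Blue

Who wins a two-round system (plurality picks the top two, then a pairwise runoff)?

Round 1 first-place votes: Yellow 6, Blue 21, Pink 0, Purple 11, Red 8. Blue and Purple advance.
Runoff: Blue is ranked above Purple on 27 ballots, Purple above Blue on 19.

Blue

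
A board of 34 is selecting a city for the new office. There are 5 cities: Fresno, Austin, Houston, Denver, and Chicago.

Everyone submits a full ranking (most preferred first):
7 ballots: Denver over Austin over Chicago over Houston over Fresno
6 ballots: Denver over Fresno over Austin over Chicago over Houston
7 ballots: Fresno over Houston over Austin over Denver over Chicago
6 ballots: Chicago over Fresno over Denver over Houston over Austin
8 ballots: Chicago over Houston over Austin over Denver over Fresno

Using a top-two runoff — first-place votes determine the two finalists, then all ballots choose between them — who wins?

Round 1 first-place votes: Fresno 7, Austin 0, Houston 0, Denver 13, Chicago 14. Chicago and Denver advance.
Runoff: Chicago is ranked above Denver on 14 ballots, Denver above Chicago on 20.

Denver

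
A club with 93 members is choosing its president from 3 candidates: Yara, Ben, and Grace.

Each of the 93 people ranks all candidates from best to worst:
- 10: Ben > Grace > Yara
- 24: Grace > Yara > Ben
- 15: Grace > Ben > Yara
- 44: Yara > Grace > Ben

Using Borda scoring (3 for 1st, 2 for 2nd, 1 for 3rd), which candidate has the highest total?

Grace

Yara: 10×1 + 24×2 + 15×1 + 44×3 = 205
Ben: 10×3 + 24×1 + 15×2 + 44×1 = 128
Grace: 10×2 + 24×3 + 15×3 + 44×2 = 225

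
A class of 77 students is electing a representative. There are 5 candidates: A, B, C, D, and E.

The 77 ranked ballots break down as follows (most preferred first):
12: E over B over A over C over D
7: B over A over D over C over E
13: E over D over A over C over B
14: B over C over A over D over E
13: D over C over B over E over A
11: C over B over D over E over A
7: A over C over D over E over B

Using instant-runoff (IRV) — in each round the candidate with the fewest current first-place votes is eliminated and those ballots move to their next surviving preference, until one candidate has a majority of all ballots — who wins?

Round 1: A 7, B 21, C 11, D 13, E 25. A eliminated.
Round 2: B 21, C 18, D 13, E 25. D eliminated.
Round 3: B 21, C 31, E 25. B eliminated.
Round 4: C 52, E 25. C has a majority (≥39).

C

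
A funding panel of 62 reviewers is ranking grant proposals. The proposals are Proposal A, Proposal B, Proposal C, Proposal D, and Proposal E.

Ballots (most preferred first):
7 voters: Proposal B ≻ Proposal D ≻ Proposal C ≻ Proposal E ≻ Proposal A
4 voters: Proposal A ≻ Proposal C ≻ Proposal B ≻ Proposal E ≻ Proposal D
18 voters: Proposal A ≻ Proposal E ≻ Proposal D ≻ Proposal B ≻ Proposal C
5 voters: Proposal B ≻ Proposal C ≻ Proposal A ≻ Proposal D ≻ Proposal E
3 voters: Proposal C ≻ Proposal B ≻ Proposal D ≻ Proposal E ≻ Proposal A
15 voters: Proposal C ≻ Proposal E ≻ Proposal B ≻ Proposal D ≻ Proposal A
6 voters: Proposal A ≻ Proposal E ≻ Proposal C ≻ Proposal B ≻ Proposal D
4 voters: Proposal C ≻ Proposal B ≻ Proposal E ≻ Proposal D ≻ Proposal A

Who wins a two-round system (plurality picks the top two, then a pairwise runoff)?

Round 1 first-place votes: Proposal A 28, Proposal B 12, Proposal C 22, Proposal D 0, Proposal E 0. Proposal A and Proposal C advance.
Runoff: Proposal A is ranked above Proposal C on 28 ballots, Proposal C above Proposal A on 34.

Proposal C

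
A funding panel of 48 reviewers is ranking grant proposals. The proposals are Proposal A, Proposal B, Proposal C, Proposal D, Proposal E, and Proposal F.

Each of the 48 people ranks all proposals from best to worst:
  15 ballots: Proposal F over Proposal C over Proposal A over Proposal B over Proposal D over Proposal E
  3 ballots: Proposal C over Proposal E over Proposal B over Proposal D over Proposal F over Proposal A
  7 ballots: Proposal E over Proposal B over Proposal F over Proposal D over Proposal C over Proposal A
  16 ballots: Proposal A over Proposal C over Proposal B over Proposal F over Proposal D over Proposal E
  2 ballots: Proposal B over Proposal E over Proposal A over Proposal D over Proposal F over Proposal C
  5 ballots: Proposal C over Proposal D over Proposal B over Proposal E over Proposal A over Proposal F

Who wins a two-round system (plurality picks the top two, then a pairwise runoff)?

Round 1 first-place votes: Proposal A 16, Proposal B 2, Proposal C 8, Proposal D 0, Proposal E 7, Proposal F 15. Proposal A and Proposal F advance.
Runoff: Proposal A is ranked above Proposal F on 23 ballots, Proposal F above Proposal A on 25.

Proposal F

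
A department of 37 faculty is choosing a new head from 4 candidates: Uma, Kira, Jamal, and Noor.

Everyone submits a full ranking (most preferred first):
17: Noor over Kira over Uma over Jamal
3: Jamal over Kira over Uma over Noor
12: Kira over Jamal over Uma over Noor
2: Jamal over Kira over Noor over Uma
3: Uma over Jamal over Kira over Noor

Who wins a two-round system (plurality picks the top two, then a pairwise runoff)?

Kira

Round 1 first-place votes: Uma 3, Kira 12, Jamal 5, Noor 17. Noor and Kira advance.
Runoff: Noor is ranked above Kira on 17 ballots, Kira above Noor on 20.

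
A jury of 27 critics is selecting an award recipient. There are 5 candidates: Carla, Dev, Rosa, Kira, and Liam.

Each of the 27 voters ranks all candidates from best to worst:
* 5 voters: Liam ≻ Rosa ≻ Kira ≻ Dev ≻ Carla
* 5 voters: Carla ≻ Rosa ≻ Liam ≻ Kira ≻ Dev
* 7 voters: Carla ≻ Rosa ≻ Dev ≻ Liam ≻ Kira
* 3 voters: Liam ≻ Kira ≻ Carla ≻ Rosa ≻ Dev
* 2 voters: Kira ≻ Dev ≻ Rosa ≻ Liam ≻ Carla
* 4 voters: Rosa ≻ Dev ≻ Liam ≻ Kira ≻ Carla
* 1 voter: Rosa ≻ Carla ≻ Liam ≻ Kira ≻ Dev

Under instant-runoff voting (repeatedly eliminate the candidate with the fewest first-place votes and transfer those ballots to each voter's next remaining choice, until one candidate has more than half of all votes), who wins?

Round 1: Carla 12, Dev 0, Rosa 5, Kira 2, Liam 8. Dev eliminated.
Round 2: Carla 12, Rosa 5, Kira 2, Liam 8. Kira eliminated.
Round 3: Carla 12, Rosa 7, Liam 8. Rosa eliminated.
Round 4: Carla 13, Liam 14. Liam has a majority (≥14).

Liam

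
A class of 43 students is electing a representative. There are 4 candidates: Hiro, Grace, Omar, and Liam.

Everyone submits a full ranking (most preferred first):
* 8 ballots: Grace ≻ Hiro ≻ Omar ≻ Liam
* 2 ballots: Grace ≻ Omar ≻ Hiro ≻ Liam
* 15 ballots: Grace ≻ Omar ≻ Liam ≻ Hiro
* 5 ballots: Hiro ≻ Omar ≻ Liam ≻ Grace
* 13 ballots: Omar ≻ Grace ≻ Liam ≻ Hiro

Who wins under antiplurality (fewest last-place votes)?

Last-place votes: Hiro 28, Grace 5, Omar 0, Liam 10.

Omar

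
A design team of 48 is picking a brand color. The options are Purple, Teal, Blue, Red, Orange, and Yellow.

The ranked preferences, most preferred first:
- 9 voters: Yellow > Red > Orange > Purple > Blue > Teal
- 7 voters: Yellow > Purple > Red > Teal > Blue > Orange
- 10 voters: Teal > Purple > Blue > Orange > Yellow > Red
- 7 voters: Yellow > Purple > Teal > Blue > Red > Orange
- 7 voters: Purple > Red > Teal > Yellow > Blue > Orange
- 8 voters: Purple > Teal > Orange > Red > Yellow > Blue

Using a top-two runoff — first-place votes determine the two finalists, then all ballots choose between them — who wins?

Round 1 first-place votes: Purple 15, Teal 10, Blue 0, Red 0, Orange 0, Yellow 23. Yellow and Purple advance.
Runoff: Yellow is ranked above Purple on 23 ballots, Purple above Yellow on 25.

Purple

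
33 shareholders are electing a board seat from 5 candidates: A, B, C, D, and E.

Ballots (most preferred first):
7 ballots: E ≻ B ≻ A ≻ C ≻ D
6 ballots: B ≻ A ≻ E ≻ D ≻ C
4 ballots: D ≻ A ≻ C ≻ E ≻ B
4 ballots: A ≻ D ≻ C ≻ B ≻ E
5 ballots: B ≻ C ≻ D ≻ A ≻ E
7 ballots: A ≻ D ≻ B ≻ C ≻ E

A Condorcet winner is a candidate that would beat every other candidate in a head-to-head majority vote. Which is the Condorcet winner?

B

B vs A: 18–15
B vs C: 25–8
B vs D: 18–15
B vs E: 22–11
B beats every other candidate.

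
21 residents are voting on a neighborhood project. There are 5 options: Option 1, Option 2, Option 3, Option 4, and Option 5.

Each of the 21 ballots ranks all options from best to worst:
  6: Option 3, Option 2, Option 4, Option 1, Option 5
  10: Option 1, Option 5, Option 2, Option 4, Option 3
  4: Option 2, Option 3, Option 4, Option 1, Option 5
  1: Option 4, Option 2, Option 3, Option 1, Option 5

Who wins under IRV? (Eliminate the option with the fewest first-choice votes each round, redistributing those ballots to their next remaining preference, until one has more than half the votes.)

Round 1: Option 1 10, Option 2 4, Option 3 6, Option 4 1, Option 5 0. Option 5 eliminated.
Round 2: Option 1 10, Option 2 4, Option 3 6, Option 4 1. Option 4 eliminated.
Round 3: Option 1 10, Option 2 5, Option 3 6. Option 2 eliminated.
Round 4: Option 1 10, Option 3 11. Option 3 has a majority (≥11).

Option 3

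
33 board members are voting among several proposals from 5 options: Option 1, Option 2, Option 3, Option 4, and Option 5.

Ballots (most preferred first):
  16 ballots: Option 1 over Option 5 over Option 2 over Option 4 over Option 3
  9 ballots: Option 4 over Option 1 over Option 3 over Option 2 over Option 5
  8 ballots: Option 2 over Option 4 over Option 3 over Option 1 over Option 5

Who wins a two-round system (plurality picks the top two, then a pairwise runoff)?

Round 1 first-place votes: Option 1 16, Option 2 8, Option 3 0, Option 4 9, Option 5 0. Option 1 and Option 4 advance.
Runoff: Option 1 is ranked above Option 4 on 16 ballots, Option 4 above Option 1 on 17.

Option 4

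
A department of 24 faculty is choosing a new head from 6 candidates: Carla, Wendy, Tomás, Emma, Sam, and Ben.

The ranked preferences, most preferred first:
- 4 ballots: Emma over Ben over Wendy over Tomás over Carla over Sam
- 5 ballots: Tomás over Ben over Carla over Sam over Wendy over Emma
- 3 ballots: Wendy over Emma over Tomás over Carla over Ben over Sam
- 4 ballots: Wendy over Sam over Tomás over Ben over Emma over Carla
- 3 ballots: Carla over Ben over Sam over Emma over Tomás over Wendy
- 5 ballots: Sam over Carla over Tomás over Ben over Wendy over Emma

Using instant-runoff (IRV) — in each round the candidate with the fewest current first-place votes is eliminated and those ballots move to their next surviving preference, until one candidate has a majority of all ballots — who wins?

Round 1: Carla 3, Wendy 7, Tomás 5, Emma 4, Sam 5, Ben 0. Ben eliminated.
Round 2: Carla 3, Wendy 7, Tomás 5, Emma 4, Sam 5. Carla eliminated.
Round 3: Wendy 7, Tomás 5, Emma 4, Sam 8. Emma eliminated.
Round 4: Wendy 11, Tomás 5, Sam 8. Tomás eliminated.
Round 5: Wendy 11, Sam 13. Sam has a majority (≥13).

Sam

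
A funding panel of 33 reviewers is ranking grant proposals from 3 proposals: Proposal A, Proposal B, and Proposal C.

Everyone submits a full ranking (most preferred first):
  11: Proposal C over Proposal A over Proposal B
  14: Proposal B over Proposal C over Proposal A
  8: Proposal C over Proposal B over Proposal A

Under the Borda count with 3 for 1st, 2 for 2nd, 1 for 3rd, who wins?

Proposal C

Proposal A: 11×2 + 14×1 + 8×1 = 44
Proposal B: 11×1 + 14×3 + 8×2 = 69
Proposal C: 11×3 + 14×2 + 8×3 = 85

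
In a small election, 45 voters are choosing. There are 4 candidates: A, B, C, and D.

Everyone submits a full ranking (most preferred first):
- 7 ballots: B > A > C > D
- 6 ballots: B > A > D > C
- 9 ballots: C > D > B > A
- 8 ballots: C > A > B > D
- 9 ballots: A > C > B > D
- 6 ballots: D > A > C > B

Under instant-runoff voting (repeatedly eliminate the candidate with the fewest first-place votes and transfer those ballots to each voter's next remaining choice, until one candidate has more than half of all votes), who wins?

Round 1: A 9, B 13, C 17, D 6. D eliminated.
Round 2: A 15, B 13, C 17. B eliminated.
Round 3: A 28, C 17. A has a majority (≥23).

A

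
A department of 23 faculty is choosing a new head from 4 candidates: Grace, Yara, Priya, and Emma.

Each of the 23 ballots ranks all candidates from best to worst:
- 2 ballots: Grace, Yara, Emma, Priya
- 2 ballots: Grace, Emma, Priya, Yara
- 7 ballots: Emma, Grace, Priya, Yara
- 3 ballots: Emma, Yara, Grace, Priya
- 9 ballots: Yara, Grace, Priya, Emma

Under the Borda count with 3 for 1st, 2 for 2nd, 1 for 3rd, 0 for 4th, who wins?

Grace

Grace: 2×3 + 2×3 + 7×2 + 3×1 + 9×2 = 47
Yara: 2×2 + 2×0 + 7×0 + 3×2 + 9×3 = 37
Priya: 2×0 + 2×1 + 7×1 + 3×0 + 9×1 = 18
Emma: 2×1 + 2×2 + 7×3 + 3×3 + 9×0 = 36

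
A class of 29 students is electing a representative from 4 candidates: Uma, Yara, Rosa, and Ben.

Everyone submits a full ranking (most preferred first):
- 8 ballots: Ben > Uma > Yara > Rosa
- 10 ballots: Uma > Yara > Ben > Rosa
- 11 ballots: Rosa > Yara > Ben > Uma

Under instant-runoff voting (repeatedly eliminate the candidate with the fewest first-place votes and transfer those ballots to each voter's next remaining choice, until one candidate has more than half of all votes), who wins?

Round 1: Uma 10, Yara 0, Rosa 11, Ben 8. Yara eliminated.
Round 2: Uma 10, Rosa 11, Ben 8. Ben eliminated.
Round 3: Uma 18, Rosa 11. Uma has a majority (≥15).

Uma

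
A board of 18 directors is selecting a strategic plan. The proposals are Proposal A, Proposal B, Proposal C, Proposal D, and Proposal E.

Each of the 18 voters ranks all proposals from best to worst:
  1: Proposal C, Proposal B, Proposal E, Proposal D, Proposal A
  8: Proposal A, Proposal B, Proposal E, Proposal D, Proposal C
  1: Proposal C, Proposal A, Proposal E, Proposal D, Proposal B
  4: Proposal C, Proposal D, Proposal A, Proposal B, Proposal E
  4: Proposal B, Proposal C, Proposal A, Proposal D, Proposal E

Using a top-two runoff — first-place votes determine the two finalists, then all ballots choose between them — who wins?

Proposal C

Round 1 first-place votes: Proposal A 8, Proposal B 4, Proposal C 6, Proposal D 0, Proposal E 0. Proposal A and Proposal C advance.
Runoff: Proposal A is ranked above Proposal C on 8 ballots, Proposal C above Proposal A on 10.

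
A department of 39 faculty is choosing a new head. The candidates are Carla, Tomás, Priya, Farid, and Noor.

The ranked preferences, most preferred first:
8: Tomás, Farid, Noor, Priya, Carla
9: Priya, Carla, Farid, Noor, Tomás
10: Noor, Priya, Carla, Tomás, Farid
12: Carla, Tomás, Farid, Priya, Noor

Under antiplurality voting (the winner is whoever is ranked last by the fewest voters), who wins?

Priya

Last-place votes: Carla 8, Tomás 9, Priya 0, Farid 10, Noor 12.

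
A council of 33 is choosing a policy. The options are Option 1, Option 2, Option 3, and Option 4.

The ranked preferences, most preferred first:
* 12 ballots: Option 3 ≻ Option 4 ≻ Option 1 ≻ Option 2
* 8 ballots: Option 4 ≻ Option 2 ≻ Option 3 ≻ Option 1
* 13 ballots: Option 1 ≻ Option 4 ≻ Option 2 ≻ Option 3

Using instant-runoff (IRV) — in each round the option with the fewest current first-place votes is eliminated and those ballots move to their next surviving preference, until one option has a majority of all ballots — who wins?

Round 1: Option 1 13, Option 2 0, Option 3 12, Option 4 8. Option 2 eliminated.
Round 2: Option 1 13, Option 3 12, Option 4 8. Option 4 eliminated.
Round 3: Option 1 13, Option 3 20. Option 3 has a majority (≥17).

Option 3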